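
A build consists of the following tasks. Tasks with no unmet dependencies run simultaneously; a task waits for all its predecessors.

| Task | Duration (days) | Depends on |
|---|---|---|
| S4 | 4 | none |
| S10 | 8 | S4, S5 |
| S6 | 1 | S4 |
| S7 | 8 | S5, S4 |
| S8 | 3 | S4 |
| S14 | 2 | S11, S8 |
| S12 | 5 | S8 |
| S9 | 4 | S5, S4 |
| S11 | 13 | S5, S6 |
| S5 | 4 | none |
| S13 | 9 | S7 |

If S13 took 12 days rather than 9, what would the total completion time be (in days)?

Actual critical path: S4→S7→S13 = 4+8+9 = 21 ⇒ 21 days.
S13 lies on that path, so at 12 days the path becomes 24 days.
No other chain overtakes it, so the finish is 24 days.

24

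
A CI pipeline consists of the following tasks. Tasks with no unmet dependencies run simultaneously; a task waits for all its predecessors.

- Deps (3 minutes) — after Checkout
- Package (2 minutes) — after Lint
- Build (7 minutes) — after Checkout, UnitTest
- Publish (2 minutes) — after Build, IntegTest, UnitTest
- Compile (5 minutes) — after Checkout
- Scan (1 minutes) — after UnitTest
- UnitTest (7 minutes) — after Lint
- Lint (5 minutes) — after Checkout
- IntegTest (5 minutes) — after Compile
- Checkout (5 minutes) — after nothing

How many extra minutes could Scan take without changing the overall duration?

Critical path: Checkout→Lint→UnitTest→Build→Publish = 5+5+7+7+2 = 26, so the finish is 26 minutes.
Longest path through Scan: 18 minutes (earliest finish 18, latest finish 26).
So Scan can slip 26 − 18 = 8 minutes.

8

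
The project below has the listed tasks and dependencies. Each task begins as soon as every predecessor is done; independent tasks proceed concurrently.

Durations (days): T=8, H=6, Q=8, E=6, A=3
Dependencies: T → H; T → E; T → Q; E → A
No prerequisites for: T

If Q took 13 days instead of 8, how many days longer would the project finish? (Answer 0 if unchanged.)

Baseline: T→E→A = 8+6+3 = 17 → 17 days.
Q has 1 day of float (longest path through it is 16).
The binding chain switches to T→Q = 8+13 = 21; finish 21 days.
Change in finish: 21 − 17 = +4 days.

4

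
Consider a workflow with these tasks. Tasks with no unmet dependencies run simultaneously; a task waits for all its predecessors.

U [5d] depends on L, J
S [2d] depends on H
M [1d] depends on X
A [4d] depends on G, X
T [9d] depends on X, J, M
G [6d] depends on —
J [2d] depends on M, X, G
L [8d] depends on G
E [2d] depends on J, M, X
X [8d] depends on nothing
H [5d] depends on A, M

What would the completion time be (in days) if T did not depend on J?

Before: longest chain X→M→J→T = 8+1+2+9 = 20, finish 20.
Without J→T, T's earliest start moves from 11 to 9.
New critical path: G→L→U = 6+8+5 = 19 ⇒ 19 days.

19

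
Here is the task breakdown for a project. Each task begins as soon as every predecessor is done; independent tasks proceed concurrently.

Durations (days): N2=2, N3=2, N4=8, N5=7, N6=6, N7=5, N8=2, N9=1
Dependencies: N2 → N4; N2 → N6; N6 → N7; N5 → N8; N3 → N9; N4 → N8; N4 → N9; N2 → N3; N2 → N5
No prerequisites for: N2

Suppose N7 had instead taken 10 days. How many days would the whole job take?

18

Critical path before the change: N2→N6→N7 = 2+6+5 = 13 giving 13 days.
Since N7 is critical, the +5 change carries straight to that chain (now 18 days).
No other chain overtakes it, so the finish is 18 days.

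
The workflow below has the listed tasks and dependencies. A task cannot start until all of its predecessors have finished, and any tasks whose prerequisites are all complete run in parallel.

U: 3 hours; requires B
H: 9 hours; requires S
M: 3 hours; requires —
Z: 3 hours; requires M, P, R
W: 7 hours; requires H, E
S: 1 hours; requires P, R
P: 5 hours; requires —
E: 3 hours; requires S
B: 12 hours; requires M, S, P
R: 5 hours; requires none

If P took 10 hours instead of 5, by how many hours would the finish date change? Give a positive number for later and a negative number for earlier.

The binding path is P→S→H→W = 5+1+9+7 = 22; finish at 22 hours.
P lies on that path, so at 10 hours the path becomes 27 hours.
That remains the longest chain; total 27 hours.
Change in finish: 27 − 22 = +5 hours.

5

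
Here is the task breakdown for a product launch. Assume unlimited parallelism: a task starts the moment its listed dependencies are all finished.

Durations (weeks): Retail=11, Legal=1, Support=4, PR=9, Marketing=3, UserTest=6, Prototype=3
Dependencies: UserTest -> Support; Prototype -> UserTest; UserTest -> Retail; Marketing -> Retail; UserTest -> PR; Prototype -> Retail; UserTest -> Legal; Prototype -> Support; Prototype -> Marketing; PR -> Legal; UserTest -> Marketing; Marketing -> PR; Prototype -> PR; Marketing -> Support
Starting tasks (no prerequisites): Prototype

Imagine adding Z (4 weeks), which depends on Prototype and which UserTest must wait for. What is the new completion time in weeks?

Originally the project takes 23 weeks.
With Z inserted, UserTest now waits for max(Prototype, Z).
New critical path: Prototype→Z→UserTest→Marketing→Retail = 3+4+6+3+11 = 27 ⇒ 27 weeks.

27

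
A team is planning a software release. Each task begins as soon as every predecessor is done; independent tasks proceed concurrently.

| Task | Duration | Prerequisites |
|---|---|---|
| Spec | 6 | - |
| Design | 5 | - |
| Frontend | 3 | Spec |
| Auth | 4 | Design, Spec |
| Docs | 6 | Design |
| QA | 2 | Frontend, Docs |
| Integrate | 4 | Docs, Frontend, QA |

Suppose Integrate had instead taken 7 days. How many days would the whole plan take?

20

Baseline: Design→Docs→QA→Integrate = 5+6+2+4 = 17 → 17 days.
Integrate is on the critical path; changing it to 7 makes that path 20 days.
The critical path is still Design→Docs→QA→Integrate; finish is now 20 days.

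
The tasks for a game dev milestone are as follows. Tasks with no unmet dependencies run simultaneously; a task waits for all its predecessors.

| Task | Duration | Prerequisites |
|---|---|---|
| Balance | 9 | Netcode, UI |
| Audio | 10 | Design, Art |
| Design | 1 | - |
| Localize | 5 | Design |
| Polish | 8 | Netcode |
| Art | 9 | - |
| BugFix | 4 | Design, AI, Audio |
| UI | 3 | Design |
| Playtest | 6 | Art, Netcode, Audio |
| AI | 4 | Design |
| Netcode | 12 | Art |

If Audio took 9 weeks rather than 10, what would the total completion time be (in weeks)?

30

Critical path before the change: Art→Netcode→Balance = 9+12+9 = 30 giving 30 weeks.
Audio has 5 weeks of float (longest path through it is 25).
The critical path is still Art→Netcode→Balance; finish is now 30 weeks.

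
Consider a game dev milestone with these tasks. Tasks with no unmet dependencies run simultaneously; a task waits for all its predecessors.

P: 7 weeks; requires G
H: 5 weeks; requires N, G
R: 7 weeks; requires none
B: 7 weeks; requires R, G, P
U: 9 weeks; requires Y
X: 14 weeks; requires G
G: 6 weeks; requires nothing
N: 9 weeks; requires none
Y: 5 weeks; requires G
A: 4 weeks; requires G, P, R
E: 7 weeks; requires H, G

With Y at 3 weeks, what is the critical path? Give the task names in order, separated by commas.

N, H, E

Baseline: N→H→E = 9+5+7 = 21 → 21 weeks.
The longest path through Y is only 20 weeks, so Y has float 1.
The critical path is still N→H→E; finish is now 21 weeks.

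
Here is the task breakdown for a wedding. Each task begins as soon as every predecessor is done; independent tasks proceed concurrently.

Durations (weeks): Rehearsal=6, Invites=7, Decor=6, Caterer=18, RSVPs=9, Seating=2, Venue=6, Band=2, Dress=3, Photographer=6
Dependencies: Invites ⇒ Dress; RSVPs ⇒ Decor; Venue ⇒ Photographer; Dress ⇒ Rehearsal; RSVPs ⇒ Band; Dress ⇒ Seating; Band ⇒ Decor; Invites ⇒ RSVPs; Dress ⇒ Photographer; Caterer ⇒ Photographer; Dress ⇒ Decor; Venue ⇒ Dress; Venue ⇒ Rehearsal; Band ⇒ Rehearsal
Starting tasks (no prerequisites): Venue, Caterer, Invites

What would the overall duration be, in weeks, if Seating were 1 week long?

Actual critical path: Caterer→Photographer = 18+6 = 24 ⇒ 24 weeks.
Seating has 12 weeks of float (longest path through it is 12).
That remains the longest chain; total 24 weeks.

24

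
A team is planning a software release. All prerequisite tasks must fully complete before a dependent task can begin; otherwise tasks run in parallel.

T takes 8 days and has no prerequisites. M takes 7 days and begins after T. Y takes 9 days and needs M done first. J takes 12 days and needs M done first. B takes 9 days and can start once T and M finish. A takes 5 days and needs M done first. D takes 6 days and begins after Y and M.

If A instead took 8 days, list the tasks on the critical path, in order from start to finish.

T, M, Y, D

Critical path before the change: T→M→Y→D = 8+7+9+6 = 30 giving 30 days.
A has 10 days of float (longest path through it is 20).
The critical path is still T→M→Y→D; finish is now 30 days.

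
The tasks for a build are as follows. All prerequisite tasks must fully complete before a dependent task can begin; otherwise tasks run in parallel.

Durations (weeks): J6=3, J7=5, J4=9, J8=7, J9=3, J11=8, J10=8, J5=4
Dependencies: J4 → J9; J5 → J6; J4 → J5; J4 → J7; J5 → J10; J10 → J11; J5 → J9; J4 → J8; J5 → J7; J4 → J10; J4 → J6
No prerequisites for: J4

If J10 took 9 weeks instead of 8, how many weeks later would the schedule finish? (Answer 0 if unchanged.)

1

Baseline: J4→J5→J10→J11 = 9+4+8+8 = 29 → 29 weeks.
J10 lies on that path, so at 9 weeks the path becomes 30 weeks.
That remains the longest chain; total 30 weeks.
Change in finish: 30 − 29 = +1 weeks.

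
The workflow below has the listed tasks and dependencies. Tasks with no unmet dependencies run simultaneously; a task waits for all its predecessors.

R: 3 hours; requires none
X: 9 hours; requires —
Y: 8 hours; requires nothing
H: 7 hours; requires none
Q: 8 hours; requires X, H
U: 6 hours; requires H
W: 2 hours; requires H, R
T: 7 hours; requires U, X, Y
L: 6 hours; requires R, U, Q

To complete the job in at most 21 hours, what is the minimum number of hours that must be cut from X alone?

2

Current finish: 23 hours; target: 21.
X is on every critical path, so each hour cut from X cuts the finish by one (this holds down to a finish of 21).
Need 23 − 21 = 2 hours off X → X becomes 7 hours, finish becomes 21.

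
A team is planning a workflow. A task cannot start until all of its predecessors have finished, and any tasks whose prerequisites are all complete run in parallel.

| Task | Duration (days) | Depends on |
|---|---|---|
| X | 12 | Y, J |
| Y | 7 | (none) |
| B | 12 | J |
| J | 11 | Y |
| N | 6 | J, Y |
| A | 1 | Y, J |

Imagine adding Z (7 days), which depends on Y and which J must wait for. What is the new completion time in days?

Originally the schedule takes 30 days.
With Z inserted, J now waits for max(Y, Z).
New critical path: Y→Z→J→B = 7+7+11+12 = 37 ⇒ 37 days.

37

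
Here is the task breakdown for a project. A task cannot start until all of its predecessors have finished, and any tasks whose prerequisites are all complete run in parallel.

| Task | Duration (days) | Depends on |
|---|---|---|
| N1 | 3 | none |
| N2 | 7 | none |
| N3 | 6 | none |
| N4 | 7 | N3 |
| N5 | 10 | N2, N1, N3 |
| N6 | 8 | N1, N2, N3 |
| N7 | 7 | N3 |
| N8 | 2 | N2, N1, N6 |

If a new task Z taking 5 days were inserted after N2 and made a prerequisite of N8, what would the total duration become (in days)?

17

Originally the plan takes 17 days.
With Z inserted, N8 now waits for max(N2, N1, N6, Z).
New critical path: N2→N5 = 7+10 = 17 ⇒ 17 days.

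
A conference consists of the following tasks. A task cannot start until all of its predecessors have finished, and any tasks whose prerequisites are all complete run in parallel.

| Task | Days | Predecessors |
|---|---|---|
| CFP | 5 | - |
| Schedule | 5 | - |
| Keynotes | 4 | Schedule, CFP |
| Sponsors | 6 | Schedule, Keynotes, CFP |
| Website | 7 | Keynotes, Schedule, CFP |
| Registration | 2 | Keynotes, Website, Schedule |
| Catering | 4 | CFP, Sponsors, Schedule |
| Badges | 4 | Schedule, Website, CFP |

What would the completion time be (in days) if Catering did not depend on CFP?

Before: longest chain CFP→Keynotes→Website→Badges = 5+4+7+4 = 20, finish 20.
Dropping CFP→Catering doesn't change Catering's earliest start (15); another predecessor still binds.
After: CFP→Keynotes→Website→Badges = 5+4+7+4 = 20 → 20 days.

20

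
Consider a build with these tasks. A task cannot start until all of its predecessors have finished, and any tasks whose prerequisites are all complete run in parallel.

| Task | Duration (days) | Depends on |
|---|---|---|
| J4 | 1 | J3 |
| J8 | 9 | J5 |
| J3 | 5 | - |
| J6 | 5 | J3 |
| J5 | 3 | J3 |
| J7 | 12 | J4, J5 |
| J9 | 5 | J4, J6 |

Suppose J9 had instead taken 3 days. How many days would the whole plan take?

Critical path before the change: J3→J5→J7 = 5+3+12 = 20 giving 20 days.
The longest path through J9 is only 15 days, so J9 has float 5.
That remains the longest chain; total 20 days.

20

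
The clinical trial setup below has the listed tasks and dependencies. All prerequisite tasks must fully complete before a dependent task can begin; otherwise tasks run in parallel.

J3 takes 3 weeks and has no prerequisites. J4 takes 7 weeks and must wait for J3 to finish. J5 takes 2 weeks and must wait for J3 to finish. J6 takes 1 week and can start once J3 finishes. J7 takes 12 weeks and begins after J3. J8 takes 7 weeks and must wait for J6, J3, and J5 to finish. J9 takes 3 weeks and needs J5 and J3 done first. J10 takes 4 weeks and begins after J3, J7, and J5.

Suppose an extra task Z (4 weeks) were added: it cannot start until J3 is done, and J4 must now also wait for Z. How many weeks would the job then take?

19

Originally the job takes 19 weeks.
With Z inserted, J4 now waits for max(J3, Z).
New critical path: J3→J7→J10 = 3+12+4 = 19 ⇒ 19 weeks.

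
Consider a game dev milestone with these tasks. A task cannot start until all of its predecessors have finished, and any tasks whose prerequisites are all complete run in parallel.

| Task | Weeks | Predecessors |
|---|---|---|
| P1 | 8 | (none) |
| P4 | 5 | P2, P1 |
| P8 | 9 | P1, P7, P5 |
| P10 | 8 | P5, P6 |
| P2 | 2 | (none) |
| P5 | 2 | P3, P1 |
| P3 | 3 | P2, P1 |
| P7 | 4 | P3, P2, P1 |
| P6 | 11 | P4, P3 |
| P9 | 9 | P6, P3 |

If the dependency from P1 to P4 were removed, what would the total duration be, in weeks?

31

Original critical path: P1→P4→P6→P9 = 8+5+11+9 = 33 ⇒ 33 weeks.
Without P1→P4, P4's earliest start moves from 8 to 2.
The longest chain is now P1→P3→P6→P9 = 8+3+11+9 = 31, so the game dev milestone takes 31 weeks.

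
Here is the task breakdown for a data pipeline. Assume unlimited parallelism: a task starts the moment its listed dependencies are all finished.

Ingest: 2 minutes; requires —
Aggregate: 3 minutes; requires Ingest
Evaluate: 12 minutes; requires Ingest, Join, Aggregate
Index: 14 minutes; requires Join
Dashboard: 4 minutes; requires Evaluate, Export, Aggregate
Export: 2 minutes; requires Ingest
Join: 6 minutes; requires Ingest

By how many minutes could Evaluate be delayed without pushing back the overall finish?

The longest chain is Ingest→Join→Evaluate→Dashboard = 2+6+12+4 = 24; overall finish 24 minutes.
Evaluate finishes as early as 20 and must finish by 20.
So Evaluate can slip 20 − 20 = 0 minutes.

0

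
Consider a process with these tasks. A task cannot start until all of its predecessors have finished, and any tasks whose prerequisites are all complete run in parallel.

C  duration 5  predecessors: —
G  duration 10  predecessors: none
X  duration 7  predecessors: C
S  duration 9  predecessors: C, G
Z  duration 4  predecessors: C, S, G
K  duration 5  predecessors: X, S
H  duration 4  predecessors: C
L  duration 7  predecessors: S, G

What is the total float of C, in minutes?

The longest chain is G→S→L = 10+9+7 = 26; overall finish 26 minutes.
C finishes as early as 5 and must finish by 10.
So C can slip 10 − 5 = 5 minutes.

5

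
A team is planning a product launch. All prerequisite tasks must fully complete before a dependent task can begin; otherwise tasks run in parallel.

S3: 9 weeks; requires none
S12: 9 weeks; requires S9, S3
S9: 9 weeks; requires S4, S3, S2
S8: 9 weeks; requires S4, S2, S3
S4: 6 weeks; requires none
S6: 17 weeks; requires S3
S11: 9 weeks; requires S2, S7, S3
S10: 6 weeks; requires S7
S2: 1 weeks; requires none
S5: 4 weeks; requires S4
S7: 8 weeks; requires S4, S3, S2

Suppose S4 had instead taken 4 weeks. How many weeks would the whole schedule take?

27

Actual critical path: S3→S9→S12 = 9+9+9 = 27 ⇒ 27 weeks.
S4 is off the critical path — its longest chain is 24 weeks, giving 3 of slack.
That remains the longest chain; total 27 weeks.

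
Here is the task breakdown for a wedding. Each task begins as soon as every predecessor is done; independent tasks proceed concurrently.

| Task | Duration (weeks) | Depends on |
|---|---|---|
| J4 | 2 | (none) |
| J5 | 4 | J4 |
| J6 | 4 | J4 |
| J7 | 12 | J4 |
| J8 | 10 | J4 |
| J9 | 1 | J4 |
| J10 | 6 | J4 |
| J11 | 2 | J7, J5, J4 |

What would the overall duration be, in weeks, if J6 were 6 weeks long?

Baseline: J4→J7→J11 = 2+12+2 = 16 → 16 weeks.
J6 has 10 weeks of float (longest path through it is 6).
That remains the longest chain; total 16 weeks.

16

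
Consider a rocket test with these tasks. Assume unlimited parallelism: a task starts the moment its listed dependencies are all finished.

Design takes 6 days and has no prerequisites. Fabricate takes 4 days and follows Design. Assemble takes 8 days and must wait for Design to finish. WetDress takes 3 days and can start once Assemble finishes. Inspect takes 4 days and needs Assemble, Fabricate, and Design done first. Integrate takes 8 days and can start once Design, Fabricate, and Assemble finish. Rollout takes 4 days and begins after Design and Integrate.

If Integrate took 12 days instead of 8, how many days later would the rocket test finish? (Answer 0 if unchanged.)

Baseline: Design→Assemble→Integrate→Rollout = 6+8+8+4 = 26 → 26 days.
Integrate lies on that path, so at 12 days the path becomes 30 days.
That remains the longest chain; total 30 days.
Change in finish: 30 − 26 = +4 days.

4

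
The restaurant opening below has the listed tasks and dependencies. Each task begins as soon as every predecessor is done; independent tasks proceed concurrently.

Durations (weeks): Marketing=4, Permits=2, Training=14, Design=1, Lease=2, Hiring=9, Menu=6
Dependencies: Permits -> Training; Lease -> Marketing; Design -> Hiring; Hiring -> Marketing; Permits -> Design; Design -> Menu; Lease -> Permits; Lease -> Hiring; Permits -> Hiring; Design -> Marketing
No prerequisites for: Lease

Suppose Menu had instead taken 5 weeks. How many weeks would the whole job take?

The binding path is Lease→Permits→Design→Hiring→Marketing = 2+2+1+9+4 = 18; finish at 18 weeks.
The longest path through Menu is only 11 weeks, so Menu has float 7.
The critical path is still Lease→Permits→Design→Hiring→Marketing; finish is now 18 weeks.

18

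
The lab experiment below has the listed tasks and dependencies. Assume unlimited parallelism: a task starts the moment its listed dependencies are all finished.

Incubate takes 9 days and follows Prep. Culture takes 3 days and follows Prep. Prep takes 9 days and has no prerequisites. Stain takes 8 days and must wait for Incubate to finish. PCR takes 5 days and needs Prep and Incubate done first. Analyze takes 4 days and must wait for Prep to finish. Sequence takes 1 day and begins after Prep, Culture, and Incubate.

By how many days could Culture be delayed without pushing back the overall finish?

13

Prep→Incubate→Stain = 9+9+8 = 26 sets the makespan at 26 days.
The longest chain containing Culture totals 13 days.
So Culture can slip 25 − 12 = 13 days.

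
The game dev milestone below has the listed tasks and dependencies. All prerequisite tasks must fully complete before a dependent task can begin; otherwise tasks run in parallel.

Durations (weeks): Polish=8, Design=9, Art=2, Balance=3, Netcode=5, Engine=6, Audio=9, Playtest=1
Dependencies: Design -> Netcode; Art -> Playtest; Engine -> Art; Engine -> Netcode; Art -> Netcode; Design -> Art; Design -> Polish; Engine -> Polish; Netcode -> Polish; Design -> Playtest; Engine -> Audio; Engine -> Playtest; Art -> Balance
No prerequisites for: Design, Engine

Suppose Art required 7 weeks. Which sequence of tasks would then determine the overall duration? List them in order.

As given, the longest chain is Design→Art→Netcode→Polish = 9+2+5+8 = 24, so the finish is 24 weeks.
Since Art is critical, the +5 change carries straight to that chain (now 29 weeks).
No other chain overtakes it, so the finish is 29 weeks.

Design, Art, Netcode, Polish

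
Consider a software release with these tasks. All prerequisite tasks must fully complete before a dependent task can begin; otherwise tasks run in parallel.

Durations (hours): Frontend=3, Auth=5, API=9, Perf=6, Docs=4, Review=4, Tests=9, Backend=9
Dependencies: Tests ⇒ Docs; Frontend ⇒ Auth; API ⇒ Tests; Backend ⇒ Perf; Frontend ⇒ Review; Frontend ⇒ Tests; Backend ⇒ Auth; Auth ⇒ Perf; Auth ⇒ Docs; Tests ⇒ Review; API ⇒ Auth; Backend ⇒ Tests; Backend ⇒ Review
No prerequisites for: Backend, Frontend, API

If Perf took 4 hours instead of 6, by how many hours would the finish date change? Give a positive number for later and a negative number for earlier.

As given, the longest chain is Backend→Tests→Docs = 9+9+4 = 22, so the finish is 22 hours.
Perf is off the critical path — its longest chain is 20 hours, giving 2 of slack.
That remains the longest chain; total 22 hours.
Change in finish: 22 − 22 = +0 hours.

0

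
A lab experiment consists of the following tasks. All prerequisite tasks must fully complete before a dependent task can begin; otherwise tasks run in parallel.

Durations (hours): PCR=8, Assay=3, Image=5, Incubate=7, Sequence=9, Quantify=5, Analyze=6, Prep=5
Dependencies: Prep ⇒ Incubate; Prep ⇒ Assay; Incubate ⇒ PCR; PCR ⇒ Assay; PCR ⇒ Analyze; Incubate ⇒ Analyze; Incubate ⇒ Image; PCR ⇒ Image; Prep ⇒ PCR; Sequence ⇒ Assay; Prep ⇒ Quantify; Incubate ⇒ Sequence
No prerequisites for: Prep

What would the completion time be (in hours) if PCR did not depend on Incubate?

Original critical path: Prep→Incubate→PCR→Analyze = 5+7+8+6 = 26 ⇒ 26 hours.
Without Incubate→PCR, PCR's earliest start moves from 12 to 5.
New critical path: Prep→Incubate→Sequence→Assay = 5+7+9+3 = 24 ⇒ 24 hours.

24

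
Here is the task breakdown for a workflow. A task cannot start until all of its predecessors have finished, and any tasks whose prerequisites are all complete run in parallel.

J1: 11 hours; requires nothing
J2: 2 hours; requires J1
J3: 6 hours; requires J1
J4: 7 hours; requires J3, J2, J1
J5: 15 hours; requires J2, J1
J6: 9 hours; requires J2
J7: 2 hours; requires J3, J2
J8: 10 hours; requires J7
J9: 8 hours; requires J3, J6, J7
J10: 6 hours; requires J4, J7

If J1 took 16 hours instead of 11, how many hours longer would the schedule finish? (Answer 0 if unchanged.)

As given, the longest chain is J1→J2→J6→J9 = 11+2+9+8 = 30, so the finish is 30 hours.
J1 lies on that path, so at 16 hours the path becomes 35 hours.
No other chain overtakes it, so the finish is 35 hours.
Change in finish: 35 − 30 = +5 hours.

5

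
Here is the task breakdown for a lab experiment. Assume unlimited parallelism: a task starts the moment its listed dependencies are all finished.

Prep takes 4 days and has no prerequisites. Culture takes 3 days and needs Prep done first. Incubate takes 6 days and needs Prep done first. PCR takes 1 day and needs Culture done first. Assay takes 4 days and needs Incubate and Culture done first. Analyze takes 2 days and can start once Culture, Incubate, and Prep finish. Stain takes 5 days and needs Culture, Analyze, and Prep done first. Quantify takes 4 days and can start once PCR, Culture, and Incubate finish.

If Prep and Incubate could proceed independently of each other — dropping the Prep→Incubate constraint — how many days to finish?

Before: longest chain Prep→Incubate→Analyze→Stain = 4+6+2+5 = 17, finish 17.
Without Prep→Incubate, Incubate's earliest start moves from 4 to 0.
After: Prep→Culture→Analyze→Stain = 4+3+2+5 = 14 → 14 days.

14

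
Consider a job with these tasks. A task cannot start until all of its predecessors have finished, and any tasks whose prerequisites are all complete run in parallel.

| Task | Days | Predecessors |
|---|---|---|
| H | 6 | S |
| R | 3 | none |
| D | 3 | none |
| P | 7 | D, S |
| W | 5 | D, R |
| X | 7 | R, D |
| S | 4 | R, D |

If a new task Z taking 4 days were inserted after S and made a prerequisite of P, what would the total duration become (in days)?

Originally the plan takes 14 days.
With Z inserted, P now waits for max(D, S, Z).
New critical path: R→S→Z→P = 3+4+4+7 = 18 ⇒ 18 days.

18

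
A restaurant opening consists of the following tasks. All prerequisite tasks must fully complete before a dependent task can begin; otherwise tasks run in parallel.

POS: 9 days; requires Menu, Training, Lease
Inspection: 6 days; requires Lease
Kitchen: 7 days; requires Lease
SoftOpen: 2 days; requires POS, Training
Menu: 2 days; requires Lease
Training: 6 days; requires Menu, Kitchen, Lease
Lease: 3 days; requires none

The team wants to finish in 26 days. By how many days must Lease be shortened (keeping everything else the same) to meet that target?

1

Current finish: 27 days; target: 26.
Lease is on every critical path, so each day cut from Lease cuts the finish by one (this holds down to a finish of 25).
Need 27 − 26 = 1 day off Lease → Lease becomes 2 days, finish becomes 26.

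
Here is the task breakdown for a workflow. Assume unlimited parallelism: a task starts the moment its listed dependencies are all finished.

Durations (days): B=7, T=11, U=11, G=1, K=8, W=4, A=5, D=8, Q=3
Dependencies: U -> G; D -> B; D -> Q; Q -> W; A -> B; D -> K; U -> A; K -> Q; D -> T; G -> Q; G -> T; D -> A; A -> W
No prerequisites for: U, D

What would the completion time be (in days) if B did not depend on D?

23

Before: longest chain U→A→B = 11+5+7 = 23, finish 23.
Dropping D→B doesn't change B's earliest start (16); another predecessor still binds.
New critical path: U→A→B = 11+5+7 = 23 ⇒ 23 days.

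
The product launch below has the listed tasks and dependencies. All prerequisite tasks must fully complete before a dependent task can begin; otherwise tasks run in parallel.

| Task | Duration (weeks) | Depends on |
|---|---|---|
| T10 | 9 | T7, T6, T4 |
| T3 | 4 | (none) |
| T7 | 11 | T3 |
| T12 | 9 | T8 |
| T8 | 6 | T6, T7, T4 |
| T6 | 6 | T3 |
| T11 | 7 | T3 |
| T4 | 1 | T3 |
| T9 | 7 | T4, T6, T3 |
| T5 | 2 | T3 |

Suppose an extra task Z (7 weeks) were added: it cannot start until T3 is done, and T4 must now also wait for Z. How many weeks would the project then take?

30

Originally the project takes 30 weeks.
With Z inserted, T4 now waits for max(T3, Z).
New critical path: T3→T7→T8→T12 = 4+11+6+9 = 30 ⇒ 30 weeks.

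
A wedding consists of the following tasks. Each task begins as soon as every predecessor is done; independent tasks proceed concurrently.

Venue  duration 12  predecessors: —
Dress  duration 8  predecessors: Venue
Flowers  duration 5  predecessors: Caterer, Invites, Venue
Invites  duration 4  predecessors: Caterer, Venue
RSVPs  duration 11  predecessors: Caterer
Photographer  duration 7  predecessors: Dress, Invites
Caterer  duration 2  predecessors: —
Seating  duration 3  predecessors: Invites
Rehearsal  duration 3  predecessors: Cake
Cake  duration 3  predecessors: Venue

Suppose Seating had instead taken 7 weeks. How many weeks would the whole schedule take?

Actual critical path: Venue→Dress→Photographer = 12+8+7 = 27 ⇒ 27 weeks.
Seating has 8 weeks of float (longest path through it is 19).
No other chain overtakes it, so the finish is 27 weeks.

27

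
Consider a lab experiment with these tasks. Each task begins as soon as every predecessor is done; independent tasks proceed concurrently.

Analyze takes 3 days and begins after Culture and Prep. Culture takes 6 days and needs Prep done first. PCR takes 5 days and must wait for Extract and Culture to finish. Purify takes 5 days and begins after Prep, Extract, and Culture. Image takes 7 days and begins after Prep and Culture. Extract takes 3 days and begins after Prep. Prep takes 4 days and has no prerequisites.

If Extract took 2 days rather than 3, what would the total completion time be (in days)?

The binding path is Prep→Culture→Image = 4+6+7 = 17; finish at 17 days.
The longest path through Extract is only 12 days, so Extract has float 5.
That remains the longest chain; total 17 days.

17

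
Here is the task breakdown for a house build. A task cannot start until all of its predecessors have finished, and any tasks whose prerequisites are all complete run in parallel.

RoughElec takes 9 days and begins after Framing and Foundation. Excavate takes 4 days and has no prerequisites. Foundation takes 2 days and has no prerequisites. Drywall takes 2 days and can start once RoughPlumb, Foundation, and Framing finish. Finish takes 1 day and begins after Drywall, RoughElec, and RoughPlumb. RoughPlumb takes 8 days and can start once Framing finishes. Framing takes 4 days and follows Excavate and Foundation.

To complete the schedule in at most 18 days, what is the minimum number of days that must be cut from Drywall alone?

1

Current finish: 19 days; target: 18.
Drywall is on every critical path, so each day cut from Drywall cuts the finish by one (this holds down to a finish of 18).
Need 19 − 18 = 1 day off Drywall → Drywall becomes 1 day, finish becomes 18.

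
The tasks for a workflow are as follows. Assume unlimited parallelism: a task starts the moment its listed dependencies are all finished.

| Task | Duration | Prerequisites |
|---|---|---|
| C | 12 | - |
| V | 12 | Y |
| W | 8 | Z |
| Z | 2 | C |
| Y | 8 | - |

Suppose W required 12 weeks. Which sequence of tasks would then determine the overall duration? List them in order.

As given, the longest chain is C→Z→W = 12+2+8 = 22, so the finish is 22 weeks.
Since W is critical, the +4 change carries straight to that chain (now 26 weeks).
The critical path is still C→Z→W; finish is now 26 weeks.

C, Z, W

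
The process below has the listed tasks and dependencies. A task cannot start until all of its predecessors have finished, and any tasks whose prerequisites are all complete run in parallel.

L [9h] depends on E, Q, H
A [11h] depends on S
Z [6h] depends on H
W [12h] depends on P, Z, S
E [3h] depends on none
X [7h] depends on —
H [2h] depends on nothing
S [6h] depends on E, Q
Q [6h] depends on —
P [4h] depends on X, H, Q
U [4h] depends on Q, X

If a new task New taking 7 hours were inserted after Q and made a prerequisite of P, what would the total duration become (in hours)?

29

Originally the process takes 24 hours.
With New inserted, P now waits for max(X, H, Q, New).
New critical path: Q→New→P→W = 6+7+4+12 = 29 ⇒ 29 hours.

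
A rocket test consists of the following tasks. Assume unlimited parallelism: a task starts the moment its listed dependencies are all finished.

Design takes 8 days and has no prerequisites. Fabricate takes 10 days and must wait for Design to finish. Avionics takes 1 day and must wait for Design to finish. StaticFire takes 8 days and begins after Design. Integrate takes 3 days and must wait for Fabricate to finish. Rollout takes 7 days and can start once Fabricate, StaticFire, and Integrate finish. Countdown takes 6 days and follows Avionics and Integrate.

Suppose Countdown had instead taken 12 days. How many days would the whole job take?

The binding path is Design→Fabricate→Integrate→Rollout = 8+10+3+7 = 28; finish at 28 days.
Countdown is off the critical path — its longest chain is 27 days, giving 1 of slack.
The binding chain switches to Design→Fabricate→Integrate→Countdown = 8+10+3+12 = 33; finish 33 days.

33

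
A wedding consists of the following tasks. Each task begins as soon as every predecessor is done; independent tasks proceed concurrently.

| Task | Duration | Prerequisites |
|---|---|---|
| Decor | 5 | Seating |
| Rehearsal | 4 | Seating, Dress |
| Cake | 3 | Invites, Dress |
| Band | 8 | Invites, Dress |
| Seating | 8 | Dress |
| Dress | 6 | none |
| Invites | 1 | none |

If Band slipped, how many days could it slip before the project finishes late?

Critical path: Dress→Seating→Decor = 6+8+5 = 19, so the finish is 19 days.
Band finishes as early as 14 and must finish by 19.
Slack of Band = 11 − 6 = 5 days.

5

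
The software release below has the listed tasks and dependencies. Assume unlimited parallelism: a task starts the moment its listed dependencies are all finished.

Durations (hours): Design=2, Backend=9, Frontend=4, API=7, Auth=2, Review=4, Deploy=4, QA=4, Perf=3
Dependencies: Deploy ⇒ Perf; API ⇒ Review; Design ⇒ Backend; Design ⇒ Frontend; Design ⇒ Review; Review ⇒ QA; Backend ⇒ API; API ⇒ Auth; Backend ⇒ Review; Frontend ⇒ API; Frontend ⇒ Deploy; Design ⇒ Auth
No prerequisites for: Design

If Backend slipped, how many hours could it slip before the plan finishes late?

Design→Backend→API→Review→QA = 2+9+7+4+4 = 26 sets the makespan at 26 hours.
Longest path through Backend: 26 hours (earliest finish 11, latest finish 11).
So Backend can slip 11 − 11 = 0 hours.

0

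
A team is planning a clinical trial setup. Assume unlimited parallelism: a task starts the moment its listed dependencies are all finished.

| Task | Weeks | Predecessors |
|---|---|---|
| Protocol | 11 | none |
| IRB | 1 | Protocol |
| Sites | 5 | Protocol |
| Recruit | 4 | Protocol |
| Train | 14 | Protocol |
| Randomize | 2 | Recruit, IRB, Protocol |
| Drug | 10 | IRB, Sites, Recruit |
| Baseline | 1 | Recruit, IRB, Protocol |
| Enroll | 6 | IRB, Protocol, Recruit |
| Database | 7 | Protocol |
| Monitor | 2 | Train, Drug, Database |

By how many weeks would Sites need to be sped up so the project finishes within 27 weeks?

Current finish: 28 weeks; target: 27.
Sites is on every critical path, so each week cut from Sites cuts the finish by one (this holds down to a finish of 27).
Need 28 − 27 = 1 week off Sites → Sites becomes 4 weeks, finish becomes 27.

1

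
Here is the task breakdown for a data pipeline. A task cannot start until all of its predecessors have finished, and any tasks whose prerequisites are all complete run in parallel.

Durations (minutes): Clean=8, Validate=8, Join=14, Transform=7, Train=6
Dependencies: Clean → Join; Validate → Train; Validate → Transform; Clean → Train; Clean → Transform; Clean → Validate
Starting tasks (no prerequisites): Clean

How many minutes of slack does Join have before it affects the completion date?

1

Clean→Validate→Transform = 8+8+7 = 23 sets the makespan at 23 minutes.
Longest path through Join: 22 minutes (earliest finish 22, latest finish 23).
Float = 23 − 22 = 1.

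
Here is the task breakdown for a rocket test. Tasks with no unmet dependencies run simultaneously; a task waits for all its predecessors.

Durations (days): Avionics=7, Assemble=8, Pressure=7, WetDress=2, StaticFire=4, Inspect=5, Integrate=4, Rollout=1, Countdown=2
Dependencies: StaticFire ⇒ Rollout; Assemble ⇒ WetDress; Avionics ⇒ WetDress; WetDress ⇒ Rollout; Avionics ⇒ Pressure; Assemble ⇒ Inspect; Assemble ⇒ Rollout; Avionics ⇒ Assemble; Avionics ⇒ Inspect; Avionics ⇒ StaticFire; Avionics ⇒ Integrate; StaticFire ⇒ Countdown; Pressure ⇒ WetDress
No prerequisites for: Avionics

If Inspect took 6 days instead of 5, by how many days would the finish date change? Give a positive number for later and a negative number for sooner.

Critical path before the change: Avionics→Assemble→Inspect = 7+8+5 = 20 giving 20 days.
Inspect is on the critical path; changing it to 6 makes that path 21 days.
The critical path is still Avionics→Assemble→Inspect; finish is now 21 days.
Change in finish: 21 − 20 = +1 days.

1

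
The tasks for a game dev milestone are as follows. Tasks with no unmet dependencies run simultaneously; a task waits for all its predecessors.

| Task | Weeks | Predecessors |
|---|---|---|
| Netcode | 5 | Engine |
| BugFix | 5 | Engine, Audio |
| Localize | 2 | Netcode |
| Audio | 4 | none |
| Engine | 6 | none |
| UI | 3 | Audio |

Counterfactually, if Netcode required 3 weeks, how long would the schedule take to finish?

11

Actual critical path: Engine→Netcode→Localize = 6+5+2 = 13 ⇒ 13 weeks.
Since Netcode is critical, the -2 change carries straight to that chain (now 11 weeks).
No other chain overtakes it, so the finish is 11 weeks.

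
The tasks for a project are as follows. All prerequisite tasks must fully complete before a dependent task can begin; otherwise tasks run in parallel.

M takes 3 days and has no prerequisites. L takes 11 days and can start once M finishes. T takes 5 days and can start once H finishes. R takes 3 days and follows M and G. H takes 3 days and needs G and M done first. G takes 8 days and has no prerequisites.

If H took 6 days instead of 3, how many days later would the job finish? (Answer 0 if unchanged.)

3

The binding path is G→H→T = 8+3+5 = 16; finish at 16 days.
H lies on that path, so at 6 days the path becomes 19 days.
The critical path is still G→H→T; finish is now 19 days.
Change in finish: 19 − 16 = +3 days.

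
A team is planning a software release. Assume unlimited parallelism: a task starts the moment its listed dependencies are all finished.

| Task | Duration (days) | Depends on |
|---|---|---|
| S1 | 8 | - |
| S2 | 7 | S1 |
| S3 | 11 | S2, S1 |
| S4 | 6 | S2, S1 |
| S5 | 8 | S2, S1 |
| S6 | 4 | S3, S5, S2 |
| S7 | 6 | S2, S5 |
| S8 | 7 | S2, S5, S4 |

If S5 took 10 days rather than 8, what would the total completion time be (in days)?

32

Critical path before the change: S1→S2→S5→S8 = 8+7+8+7 = 30 giving 30 days.
S5 lies on that path, so at 10 days the path becomes 32 days.
No other chain overtakes it, so the finish is 32 days.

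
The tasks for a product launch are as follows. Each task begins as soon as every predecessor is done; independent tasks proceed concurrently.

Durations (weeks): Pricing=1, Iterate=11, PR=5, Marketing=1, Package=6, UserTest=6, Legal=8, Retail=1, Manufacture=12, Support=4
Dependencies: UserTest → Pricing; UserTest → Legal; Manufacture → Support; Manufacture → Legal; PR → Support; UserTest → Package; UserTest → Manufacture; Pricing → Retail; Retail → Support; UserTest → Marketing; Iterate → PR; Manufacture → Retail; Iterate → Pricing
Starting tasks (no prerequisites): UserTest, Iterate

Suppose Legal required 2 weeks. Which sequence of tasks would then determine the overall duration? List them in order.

Actual critical path: UserTest→Manufacture→Legal = 6+12+8 = 26 ⇒ 26 weeks.
Legal is on the critical path; changing it to 2 makes that path 20 weeks.
New critical path: UserTest→Manufacture→Retail→Support = 6+12+1+4 = 23 ⇒ 23 weeks.

UserTest, Manufacture, Retail, Support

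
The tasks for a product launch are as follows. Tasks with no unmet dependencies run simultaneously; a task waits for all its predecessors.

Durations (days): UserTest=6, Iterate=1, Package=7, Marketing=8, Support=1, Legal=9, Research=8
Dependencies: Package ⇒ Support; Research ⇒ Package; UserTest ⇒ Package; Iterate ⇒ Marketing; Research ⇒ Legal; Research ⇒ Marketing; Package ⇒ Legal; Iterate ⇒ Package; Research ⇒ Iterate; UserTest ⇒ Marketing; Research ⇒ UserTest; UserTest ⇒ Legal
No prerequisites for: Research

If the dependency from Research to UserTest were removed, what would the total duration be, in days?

With the dependency in place, Research→UserTest→Package→Legal = 8+6+7+9 = 30 sets the finish at 30 days.
Without Research→UserTest, UserTest's earliest start moves from 8 to 0.
The longest chain is now Research→Iterate→Package→Legal = 8+1+7+9 = 25, so the plan takes 25 days.

25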